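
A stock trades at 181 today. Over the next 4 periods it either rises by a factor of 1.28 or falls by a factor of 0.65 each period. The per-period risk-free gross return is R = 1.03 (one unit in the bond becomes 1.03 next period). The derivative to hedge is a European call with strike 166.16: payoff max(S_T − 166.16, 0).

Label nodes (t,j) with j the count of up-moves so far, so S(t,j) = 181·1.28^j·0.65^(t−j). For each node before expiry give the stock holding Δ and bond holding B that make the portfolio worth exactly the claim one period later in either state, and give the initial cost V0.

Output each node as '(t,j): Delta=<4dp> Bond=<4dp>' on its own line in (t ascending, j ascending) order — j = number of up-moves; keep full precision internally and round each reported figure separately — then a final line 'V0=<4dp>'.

Under the risk-neutral measure, an up-move has probability p* = (R−d)/(u−d) = 0.6032 and values discount at R = 1.03.
Terminal payoffs: V(4,0)=0.0000, V(4,1)=0.0000, V(4,2)=0.0000, V(4,3)=80.5699, V(4,4)=319.7082
  t=3,j=0: stock 49.7071 → up 63.6251 (V=0.0000), down 32.3096 (V=0.0000). Price 0.0000; hedge Δ=0.0000, bond B=0.0000.
  t=3,j=1: stock 97.8848 → up 125.2925 (V=0.0000), down 63.6251 (V=0.0000). Price 0.0000; hedge Δ=0.0000, bond B=0.0000.
  t=3,j=2: stock 192.7578 → up 246.7299 (V=80.5699), down 125.2925 (V=0.0000). Price 47.1823; hedge Δ=0.6635, bond B=-80.7065.
  t=3,j=3: stock 379.5845 → up 485.8682 (V=319.7082), down 246.7299 (V=80.5699). Price 218.2641; hedge Δ=1.0000, bond B=-161.3204.
  t=2,j=0: stock 76.4725 → up 97.8848 (V=0.0000), down 49.7071 (V=0.0000). Price 0.0000; hedge Δ=0.0000, bond B=0.0000.
  t=2,j=1: stock 150.5920 → up 192.7578 (V=47.1823), down 97.8848 (V=0.0000). Price 27.6302; hedge Δ=0.4973, bond B=-47.2623.
  t=2,j=2: stock 296.5504 → up 379.5845 (V=218.2641), down 192.7578 (V=47.1823). Price 145.9947; hedge Δ=0.9157, bond B=-125.5638.
  t=1,j=0: stock 117.6500 → up 150.5920 (V=27.6302), down 76.4725 (V=0.0000). Price 16.1804; hedge Δ=0.3728, bond B=-27.6771.
  t=1,j=1: stock 231.6800 → up 296.5504 (V=145.9947), down 150.5920 (V=27.6302). Price 96.1404; hedge Δ=0.8109, bond B=-91.7396.
  t=0,j=0: stock 181.0000 → up 231.6800 (V=96.1404), down 117.6500 (V=16.1804). Price 62.5343; hedge Δ=0.7012, bond B=-64.3864.
Check: Δ(0,0)·S0 + B(0,0) = 62.5343 = V0.

(0,0): Delta=0.7012 Bond=-64.3864
(1,0): Delta=0.3728 Bond=-27.6771
(1,1): Delta=0.8109 Bond=-91.7396
(2,0): Delta=0.0000 Bond=0.0000
(2,1): Delta=0.4973 Bond=-47.2623
(2,2): Delta=0.9157 Bond=-125.5638
(3,0): Delta=0.0000 Bond=0.0000
(3,1): Delta=0.0000 Bond=0.0000
(3,2): Delta=0.6635 Bond=-80.7065
(3,3): Delta=1.0000 Bond=-161.3204
V0=62.5343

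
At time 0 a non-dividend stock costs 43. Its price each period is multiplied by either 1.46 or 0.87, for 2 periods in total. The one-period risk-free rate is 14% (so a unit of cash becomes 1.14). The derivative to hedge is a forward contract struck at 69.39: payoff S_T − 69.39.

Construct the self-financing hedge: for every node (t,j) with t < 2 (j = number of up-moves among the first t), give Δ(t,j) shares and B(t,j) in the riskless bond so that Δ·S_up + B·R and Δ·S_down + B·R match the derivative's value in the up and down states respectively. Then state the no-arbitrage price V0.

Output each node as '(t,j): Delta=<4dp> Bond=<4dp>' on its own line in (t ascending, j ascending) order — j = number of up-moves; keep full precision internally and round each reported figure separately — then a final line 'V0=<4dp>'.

(0,0): Delta=1.0000 Bond=-53.3934
(1,0): Delta=1.0000 Bond=-60.8684
(1,1): Delta=1.0000 Bond=-60.8684
V0=-10.3934

Risk-neutral probability p* = (R−d)/(u−d) = (1.14−0.87)/(1.46−0.87) = 0.4576.
Terminal payoffs: V(2,0)=-36.8433, V(2,1)=-14.7714, V(2,2)=22.2688
Node (1,0) S=37.4100: V=(p*·-14.7714+(1−p*)·-36.8433)/1.14=-23.4584; Δ=(-14.7714−-36.8433)/(54.6186−32.5467)=1.0000; B=V−Δ·S=-60.8684
Node (1,1) S=62.7800: V=(p*·22.2688+(1−p*)·-14.7714)/1.14=1.9116; Δ=(22.2688−-14.7714)/(91.6588−54.6186)=1.0000; B=V−Δ·S=-60.8684
Node (0,0) S=43.0000: V=(p*·1.9116+(1−p*)·-23.4584)/1.14=-10.3934; Δ=(1.9116−-23.4584)/(62.7800−37.4100)=1.0000; B=V−Δ·S=-53.3934
The time-0 hedge costs -10.3934, which is the no-arbitrage price.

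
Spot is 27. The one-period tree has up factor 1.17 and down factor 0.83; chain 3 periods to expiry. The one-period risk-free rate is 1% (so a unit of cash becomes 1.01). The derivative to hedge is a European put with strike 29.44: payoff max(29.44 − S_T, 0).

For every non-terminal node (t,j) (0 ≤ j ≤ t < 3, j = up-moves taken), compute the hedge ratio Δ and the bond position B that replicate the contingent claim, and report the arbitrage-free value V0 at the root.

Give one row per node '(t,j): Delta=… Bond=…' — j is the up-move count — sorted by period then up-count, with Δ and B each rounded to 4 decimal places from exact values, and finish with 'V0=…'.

(0,0): Delta=-0.5581 Bond=19.1050
(1,0): Delta=-0.9149 Bond=27.2927
(1,1): Delta=-0.3331 Bond=12.1880
(2,0): Delta=-1.0000 Bond=29.1485
(2,1): Delta=-0.8612 Bond=26.1586
(2,2): Delta=0.0000 Bond=0.0000
V0=4.0372

The replicating-portfolio and risk-neutral prices coincide; use p* = (1.01−0.83)/(1.17−0.83) = 0.5294 for the latter.
Terminal payoffs: V(3,0)=14.0018, V(3,1)=7.6776, V(3,2)=0.0000, V(3,3)=0.0000
Node (2,0) S=18.6003: V=(p*·7.6776+(1−p*)·14.0018)/1.01=10.5482; Δ=(7.6776−14.0018)/(21.7624−15.4382)=-1.0000; B=V−Δ·S=29.1485
Node (2,1) S=26.2197: V=(p*·0.0000+(1−p*)·7.6776)/1.01=3.5772; Δ=(0.0000−7.6776)/(30.6770−21.7624)=-0.8612; B=V−Δ·S=26.1586
Node (2,2) S=36.9603: V=(p*·0.0000+(1−p*)·0.0000)/1.01=0.0000; Δ=(0.0000−0.0000)/(43.2436−30.6770)=0.0000; B=V−Δ·S=0.0000
Node (1,0) S=22.4100: V=(p*·3.5772+(1−p*)·10.5482)/1.01=6.7898; Δ=(3.5772−10.5482)/(26.2197−18.6003)=-0.9149; B=V−Δ·S=27.2927
Node (1,1) S=31.5900: V=(p*·0.0000+(1−p*)·3.5772)/1.01=1.6667; Δ=(0.0000−3.5772)/(36.9603−26.2197)=-0.3331; B=V−Δ·S=12.1880
Node (0,0) S=27.0000: V=(p*·1.6667+(1−p*)·6.7898)/1.01=4.0372; Δ=(1.6667−6.7898)/(31.5900−22.4100)=-0.5581; B=V−Δ·S=19.1050
The time-0 hedge costs 4.0372, which is the no-arbitrage price.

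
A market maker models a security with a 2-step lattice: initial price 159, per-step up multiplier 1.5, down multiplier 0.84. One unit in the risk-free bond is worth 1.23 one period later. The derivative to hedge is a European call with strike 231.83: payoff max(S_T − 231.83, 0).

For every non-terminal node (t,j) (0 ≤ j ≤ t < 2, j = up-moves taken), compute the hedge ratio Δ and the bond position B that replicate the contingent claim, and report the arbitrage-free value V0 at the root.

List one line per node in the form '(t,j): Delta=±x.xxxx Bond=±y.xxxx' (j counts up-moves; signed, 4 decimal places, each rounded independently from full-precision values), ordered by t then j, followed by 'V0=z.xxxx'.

(0,0): Delta=0.5765 Bond=-62.5951
(1,0): Delta=0.0000 Bond=0.0000
(1,1): Delta=0.7999 Bond=-130.2942
V0=29.0620

Since d<R<u, set p* = (R−d)/(u−d) = 0.5909; price each node as the discounted p*-expectation of its children.
Terminal values V(2,·): V(2,0)=0.0000, V(2,1)=0.0000, V(2,2)=125.9200
  t=1,j=0: stock 133.5600 → up 200.3400 (V=0.0000), down 112.1904 (V=0.0000). Price 0.0000; hedge Δ=0.0000, bond B=0.0000.
  t=1,j=1: stock 238.5000 → up 357.7500 (V=125.9200), down 200.3400 (V=0.0000). Price 60.4937; hedge Δ=0.7999, bond B=-130.2942.
  t=0,j=0: stock 159.0000 → up 238.5000 (V=60.4937), down 133.5600 (V=0.0000). Price 29.0620; hedge Δ=0.5765, bond B=-62.5951.
The time-0 hedge costs 29.0620, which is the no-arbitrage price.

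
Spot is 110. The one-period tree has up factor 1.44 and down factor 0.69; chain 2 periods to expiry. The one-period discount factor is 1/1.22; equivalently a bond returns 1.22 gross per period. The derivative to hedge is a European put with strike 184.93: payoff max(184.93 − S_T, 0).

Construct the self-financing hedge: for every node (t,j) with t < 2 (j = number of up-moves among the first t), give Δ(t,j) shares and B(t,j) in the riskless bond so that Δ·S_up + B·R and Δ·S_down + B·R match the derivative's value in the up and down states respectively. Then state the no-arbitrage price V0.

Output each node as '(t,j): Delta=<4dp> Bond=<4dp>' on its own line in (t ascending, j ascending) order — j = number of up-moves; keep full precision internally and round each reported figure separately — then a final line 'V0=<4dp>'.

No-arbitrage ⇒ martingale measure with p* = (R−d)/(u−d) = 0.7067.
Payoff layer (t=2): V(2,0)=132.5590, V(2,1)=75.6340, V(2,2)=0.0000
Node (1,0) S=75.9000: V=(p*·75.6340+(1−p*)·132.5590)/1.22=75.6820; Δ=(75.6340−132.5590)/(109.2960−52.3710)=-1.0000; B=V−Δ·S=151.5820
Node (1,1) S=158.4000: V=(p*·0.0000+(1−p*)·75.6340)/1.22=18.1852; Δ=(0.0000−75.6340)/(228.0960−109.2960)=-0.6366; B=V−Δ·S=119.0306
Node (0,0) S=110.0000: V=(p*·18.1852+(1−p*)·75.6820)/1.22=28.7303; Δ=(18.1852−75.6820)/(158.4000−75.9000)=-0.6969; B=V−Δ·S=105.3926
Each (Δ,B) replicates both successor values, so the strategy is self-financing and V0 is arbitrage-free.

(0,0): Delta=-0.6969 Bond=105.3926
(1,0): Delta=-1.0000 Bond=151.5820
(1,1): Delta=-0.6366 Bond=119.0306
V0=28.7303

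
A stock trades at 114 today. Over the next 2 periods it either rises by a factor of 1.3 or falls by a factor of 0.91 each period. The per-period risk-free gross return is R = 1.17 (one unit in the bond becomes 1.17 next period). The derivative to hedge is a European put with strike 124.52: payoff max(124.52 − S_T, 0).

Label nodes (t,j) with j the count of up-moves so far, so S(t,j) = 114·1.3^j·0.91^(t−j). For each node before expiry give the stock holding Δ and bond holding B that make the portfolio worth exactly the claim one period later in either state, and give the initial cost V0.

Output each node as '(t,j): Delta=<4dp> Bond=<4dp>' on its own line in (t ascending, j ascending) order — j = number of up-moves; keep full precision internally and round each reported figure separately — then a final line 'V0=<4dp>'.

The replicating-portfolio and risk-neutral prices coincide; use p* = (1.17−0.91)/(1.3−0.91) = 0.6667 for the latter.
Payoff layer (t=2): V(2,0)=30.1166, V(2,1)=0.0000, V(2,2)=0.0000
Node (1,0) S=103.7400: V=(p*·0.0000+(1−p*)·30.1166)/1.17=8.5802; Δ=(0.0000−30.1166)/(134.8620−94.4034)=-0.7444; B=V−Δ·S=85.8023
Node (1,1) S=148.2000: V=(p*·0.0000+(1−p*)·0.0000)/1.17=0.0000; Δ=(0.0000−0.0000)/(192.6600−134.8620)=0.0000; B=V−Δ·S=0.0000
Node (0,0) S=114.0000: V=(p*·0.0000+(1−p*)·8.5802)/1.17=2.4445; Δ=(0.0000−8.5802)/(148.2000−103.7400)=-0.1930; B=V−Δ·S=24.4451
Check: Δ(0,0)·S0 + B(0,0) = 2.4445 = V0.

(0,0): Delta=-0.1930 Bond=24.4451
(1,0): Delta=-0.7444 Bond=85.8023
(1,1): Delta=0.0000 Bond=0.0000
V0=2.4445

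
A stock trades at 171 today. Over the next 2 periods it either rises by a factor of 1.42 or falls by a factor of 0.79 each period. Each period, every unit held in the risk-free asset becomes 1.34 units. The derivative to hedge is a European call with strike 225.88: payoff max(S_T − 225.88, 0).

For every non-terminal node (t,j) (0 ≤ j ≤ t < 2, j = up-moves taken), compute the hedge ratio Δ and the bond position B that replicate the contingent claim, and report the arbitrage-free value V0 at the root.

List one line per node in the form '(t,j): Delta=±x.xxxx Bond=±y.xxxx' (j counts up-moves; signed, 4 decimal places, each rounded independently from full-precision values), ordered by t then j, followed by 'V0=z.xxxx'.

Since d<R<u, set p* = (R−d)/(u−d) = 0.8730; price each node as the discounted p*-expectation of its children.
At expiry t=2: V(2,0)=0.0000, V(2,1)=0.0000, V(2,2)=118.9244
  t=1,j=0: stock 135.0900 → up 191.8278 (V=0.0000), down 106.7211 (V=0.0000). Price 0.0000; hedge Δ=0.0000, bond B=0.0000.
  t=1,j=1: stock 242.8200 → up 344.8044 (V=118.9244), down 191.8278 (V=0.0000). Price 77.4798; hedge Δ=0.7774, bond B=-111.2891.
  t=0,j=0: stock 171.0000 → up 242.8200 (V=77.4798), down 135.0900 (V=0.0000). Price 50.4784; hedge Δ=0.7192, bond B=-72.5054.
Root portfolio cost Δ·171+B reproduces V0=50.4784.

(0,0): Delta=0.7192 Bond=-72.5054
(1,0): Delta=0.0000 Bond=0.0000
(1,1): Delta=0.7774 Bond=-111.2891
V0=50.4784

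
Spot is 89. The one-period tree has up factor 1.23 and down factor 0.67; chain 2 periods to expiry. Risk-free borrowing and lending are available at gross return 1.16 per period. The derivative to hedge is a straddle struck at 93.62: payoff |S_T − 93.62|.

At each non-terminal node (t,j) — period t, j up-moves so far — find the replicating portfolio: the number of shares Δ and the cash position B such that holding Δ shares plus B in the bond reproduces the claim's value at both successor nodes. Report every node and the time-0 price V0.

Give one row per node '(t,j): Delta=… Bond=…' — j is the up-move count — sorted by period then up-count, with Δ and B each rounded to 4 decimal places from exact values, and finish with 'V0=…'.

Since d<R<u, set p* = (R−d)/(u−d) = 0.8750; price each node as the discounted p*-expectation of its children.
At expiry t=2: V(2,0)=53.6679, V(2,1)=20.2751, V(2,2)=41.0281
(1,0): S=59.6300. Δ = (V_up−V_dn)/(S_up−S_dn) = (20.2751−53.6679)/(73.3449−39.9521) = -1.0000. V = [p*·20.2751 + (1−p*)·53.6679]/1.16 = 21.0769. B = V − Δ·S = 80.7069.
(1,1): S=109.4700. Δ = (V_up−V_dn)/(S_up−S_dn) = (41.0281−20.2751)/(134.6481−73.3449) = 0.3385. V = [p*·41.0281 + (1−p*)·20.2751]/1.16 = 33.1327. B = V − Δ·S = -3.9262.
(0,0): S=89.0000. Δ = (V_up−V_dn)/(S_up−S_dn) = (33.1327−21.0769)/(109.4700−59.6300) = 0.2419. V = [p*·33.1327 + (1−p*)·21.0769]/1.16 = 27.2636. B = V − Δ·S = 5.7353.
The time-0 hedge costs 27.2636, which is the no-arbitrage price.

(0,0): Delta=0.2419 Bond=5.7353
(1,0): Delta=-1.0000 Bond=80.7069
(1,1): Delta=0.3385 Bond=-3.9262
V0=27.2636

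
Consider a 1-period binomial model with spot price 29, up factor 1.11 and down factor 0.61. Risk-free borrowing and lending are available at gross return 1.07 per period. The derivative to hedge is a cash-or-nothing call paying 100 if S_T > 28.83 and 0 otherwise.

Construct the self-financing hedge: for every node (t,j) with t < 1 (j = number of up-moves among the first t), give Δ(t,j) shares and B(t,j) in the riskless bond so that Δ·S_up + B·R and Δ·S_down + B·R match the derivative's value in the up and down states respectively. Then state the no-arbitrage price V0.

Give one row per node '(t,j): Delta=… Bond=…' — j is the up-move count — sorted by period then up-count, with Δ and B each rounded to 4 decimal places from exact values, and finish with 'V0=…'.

No-arbitrage ⇒ martingale measure with p* = (R−d)/(u−d) = 0.9200.
Payoff layer (t=1): V(1,0)=0.0000, V(1,1)=100.0000
(0,0): S=29.0000. Δ = (V_up−V_dn)/(S_up−S_dn) = (100.0000−0.0000)/(32.1900−17.6900) = 6.8966. V = [p*·100.0000 + (1−p*)·0.0000]/1.07 = 85.9813. B = V − Δ·S = -114.0187.
The time-0 hedge costs 85.9813, which is the no-arbitrage price.

(0,0): Delta=6.8966 Bond=-114.0187
V0=85.9813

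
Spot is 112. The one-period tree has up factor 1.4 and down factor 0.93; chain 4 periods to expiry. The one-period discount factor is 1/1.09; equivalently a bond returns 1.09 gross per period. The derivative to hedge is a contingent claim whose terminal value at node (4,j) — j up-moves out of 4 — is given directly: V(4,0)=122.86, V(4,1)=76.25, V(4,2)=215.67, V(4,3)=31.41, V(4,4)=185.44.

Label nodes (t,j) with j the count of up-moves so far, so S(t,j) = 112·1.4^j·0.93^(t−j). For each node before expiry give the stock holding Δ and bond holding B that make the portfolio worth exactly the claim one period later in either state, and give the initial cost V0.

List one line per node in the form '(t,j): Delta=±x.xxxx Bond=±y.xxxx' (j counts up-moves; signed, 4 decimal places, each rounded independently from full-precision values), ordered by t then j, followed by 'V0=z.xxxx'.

(0,0): Delta=0.1818 Bond=67.5160
(1,0): Delta=0.3607 Bond=54.9590
(1,1): Delta=-0.0485 Bond=109.6947
(2,0): Delta=0.3369 Bond=62.2084
(2,1): Delta=0.3913 Bond=55.4431
(2,2): Delta=-0.6144 Bond=243.8077
(3,0): Delta=-1.1008 Bond=197.3287
(3,1): Delta=2.1873 Bond=-183.1409
(3,2): Delta=-1.9203 Bond=532.3574
(3,3): Delta=1.0664 Bond=-250.8007
V0=87.8766

Risk-neutral probability p* = (R−d)/(u−d) = (1.09−0.93)/(1.4−0.93) = 0.3404.
Payoff layer (t=4): V(4,0)=122.8600, V(4,1)=76.2500, V(4,2)=215.6700, V(4,3)=31.4100, V(4,4)=185.4400
(3,0): S=90.0880. Δ = (V_up−V_dn)/(S_up−S_dn) = (76.2500−122.8600)/(126.1232−83.7818) = -1.1008. V = [p*·76.2500 + (1−p*)·122.8600]/1.09 = 98.1585. B = V − Δ·S = 197.3287.
(3,1): S=135.6163. Δ = (V_up−V_dn)/(S_up−S_dn) = (215.6700−76.2500)/(189.8628−126.1232) = 2.1873. V = [p*·215.6700 + (1−p*)·76.2500]/1.09 = 113.4974. B = V − Δ·S = -183.1409.
(3,2): S=204.1536. Δ = (V_up−V_dn)/(S_up−S_dn) = (31.4100−215.6700)/(285.8150−189.8628) = -1.9203. V = [p*·31.4100 + (1−p*)·215.6700]/1.09 = 140.3149. B = V − Δ·S = 532.3574.
(3,3): S=307.3280. Δ = (V_up−V_dn)/(S_up−S_dn) = (185.4400−31.4100)/(430.2592−285.8150) = 1.0664. V = [p*·185.4400 + (1−p*)·31.4100]/1.09 = 76.9227. B = V − Δ·S = -250.8007.
(2,0): S=96.8688. Δ = (V_up−V_dn)/(S_up−S_dn) = (113.4974−98.1585)/(135.6163−90.0880) = 0.3369. V = [p*·113.4974 + (1−p*)·98.1585]/1.09 = 94.8443. B = V − Δ·S = 62.2084.
(2,1): S=145.8240. Δ = (V_up−V_dn)/(S_up−S_dn) = (140.3149−113.4974)/(204.1536−135.6163) = 0.3913. V = [p*·140.3149 + (1−p*)·113.4974]/1.09 = 112.5016. B = V − Δ·S = 55.4431.
(2,2): S=219.5200. Δ = (V_up−V_dn)/(S_up−S_dn) = (76.9227−140.3149)/(307.3280−204.1536) = -0.6144. V = [p*·76.9227 + (1−p*)·140.3149]/1.09 = 108.9308. B = V − Δ·S = 243.8077.
(1,0): S=104.1600. Δ = (V_up−V_dn)/(S_up−S_dn) = (112.5016−94.8443)/(145.8240−96.8688) = 0.3607. V = [p*·112.5016 + (1−p*)·94.8443]/1.09 = 92.5278. B = V − Δ·S = 54.9590.
(1,1): S=156.8000. Δ = (V_up−V_dn)/(S_up−S_dn) = (108.9308−112.5016)/(219.5200−145.8240) = -0.0485. V = [p*·108.9308 + (1−p*)·112.5016]/1.09 = 102.0972. B = V − Δ·S = 109.6947.
(0,0): S=112.0000. Δ = (V_up−V_dn)/(S_up−S_dn) = (102.0972−92.5278)/(156.8000−104.1600) = 0.1818. V = [p*·102.0972 + (1−p*)·92.5278]/1.09 = 87.8766. B = V − Δ·S = 67.5160.
Check: Δ(0,0)·S0 + B(0,0) = 87.8766 = V0.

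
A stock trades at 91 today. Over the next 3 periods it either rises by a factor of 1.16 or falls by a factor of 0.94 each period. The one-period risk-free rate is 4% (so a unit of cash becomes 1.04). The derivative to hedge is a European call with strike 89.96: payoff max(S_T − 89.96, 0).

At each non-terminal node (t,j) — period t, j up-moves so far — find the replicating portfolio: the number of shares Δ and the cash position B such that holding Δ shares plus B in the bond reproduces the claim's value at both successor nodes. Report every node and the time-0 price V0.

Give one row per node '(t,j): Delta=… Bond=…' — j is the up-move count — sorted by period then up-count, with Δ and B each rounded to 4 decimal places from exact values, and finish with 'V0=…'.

(0,0): Delta=0.8025 Bond=-59.9240
(1,0): Delta=0.5993 Bond=-44.9442
(1,1): Delta=1.0000 Bond=-83.1731
(2,0): Delta=0.1873 Bond=-13.6103
(2,1): Delta=1.0000 Bond=-86.5000
(2,2): Delta=1.0000 Bond=-86.5000
V0=13.1000

Risk-neutral probability p* = (R−d)/(u−d) = (1.04−0.94)/(1.16−0.94) = 0.4545.
Terminal values V(3,·): V(3,0)=0.0000, V(3,1)=3.3128, V(3,2)=25.1426, V(3,3)=52.0815
Node (2,0) S=80.4076: V=(p*·3.3128+(1−p*)·0.0000)/1.04=1.4479; Δ=(3.3128−0.0000)/(93.2728−75.5831)=0.1873; B=V−Δ·S=-13.6103
Node (2,1) S=99.2264: V=(p*·25.1426+(1−p*)·3.3128)/1.04=12.7264; Δ=(25.1426−3.3128)/(115.1026−93.2728)=1.0000; B=V−Δ·S=-86.5000
Node (2,2) S=122.4496: V=(p*·52.0815+(1−p*)·25.1426)/1.04=35.9496; Δ=(52.0815−25.1426)/(142.0415−115.1026)=1.0000; B=V−Δ·S=-86.5000
Node (1,0) S=85.5400: V=(p*·12.7264+(1−p*)·1.4479)/1.04=6.3216; Δ=(12.7264−1.4479)/(99.2264−80.4076)=0.5993; B=V−Δ·S=-44.9442
Node (1,1) S=105.5600: V=(p*·35.9496+(1−p*)·12.7264)/1.04=22.3869; Δ=(35.9496−12.7264)/(122.4496−99.2264)=1.0000; B=V−Δ·S=-83.1731
Node (0,0) S=91.0000: V=(p*·22.3869+(1−p*)·6.3216)/1.04=13.1000; Δ=(22.3869−6.3216)/(105.5600−85.5400)=0.8025; B=V−Δ·S=-59.9240
Root portfolio cost Δ·91+B reproduces V0=13.1000.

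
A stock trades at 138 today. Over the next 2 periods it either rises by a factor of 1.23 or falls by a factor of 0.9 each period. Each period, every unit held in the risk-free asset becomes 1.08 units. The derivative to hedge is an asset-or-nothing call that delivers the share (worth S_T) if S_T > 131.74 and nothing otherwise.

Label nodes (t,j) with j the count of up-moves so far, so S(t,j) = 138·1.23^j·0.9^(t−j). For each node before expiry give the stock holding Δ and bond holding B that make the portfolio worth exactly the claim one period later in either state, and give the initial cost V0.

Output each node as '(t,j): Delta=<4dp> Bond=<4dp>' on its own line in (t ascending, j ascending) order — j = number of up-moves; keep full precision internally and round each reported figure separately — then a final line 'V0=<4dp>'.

(0,0): Delta=2.0331 Bond=-162.3623
(1,0): Delta=3.7273 Bond=-385.7727
(1,1): Delta=1.0000 Bond=0.0000
V0=118.1997

The replicating-portfolio and risk-neutral prices coincide; use p* = (1.08−0.9)/(1.23−0.9) = 0.5455 for the latter.
Terminal values V(2,·): V(2,0)=0.0000, V(2,1)=152.7660, V(2,2)=208.7802
(1,0): S=124.2000. Δ = (V_up−V_dn)/(S_up−S_dn) = (152.7660−0.0000)/(152.7660−111.7800) = 3.7273. V = [p*·152.7660 + (1−p*)·0.0000]/1.08 = 77.1545. B = V − Δ·S = -385.7727.
(1,1): S=169.7400. Δ = (V_up−V_dn)/(S_up−S_dn) = (208.7802−152.7660)/(208.7802−152.7660) = 1.0000. V = [p*·208.7802 + (1−p*)·152.7660]/1.08 = 169.7400. B = V − Δ·S = 0.0000.
(0,0): S=138.0000. Δ = (V_up−V_dn)/(S_up−S_dn) = (169.7400−77.1545)/(169.7400−124.2000) = 2.0331. V = [p*·169.7400 + (1−p*)·77.1545]/1.08 = 118.1997. B = V − Δ·S = -162.3623.
Each (Δ,B) replicates both successor values, so the strategy is self-financing and V0 is arbitrage-free.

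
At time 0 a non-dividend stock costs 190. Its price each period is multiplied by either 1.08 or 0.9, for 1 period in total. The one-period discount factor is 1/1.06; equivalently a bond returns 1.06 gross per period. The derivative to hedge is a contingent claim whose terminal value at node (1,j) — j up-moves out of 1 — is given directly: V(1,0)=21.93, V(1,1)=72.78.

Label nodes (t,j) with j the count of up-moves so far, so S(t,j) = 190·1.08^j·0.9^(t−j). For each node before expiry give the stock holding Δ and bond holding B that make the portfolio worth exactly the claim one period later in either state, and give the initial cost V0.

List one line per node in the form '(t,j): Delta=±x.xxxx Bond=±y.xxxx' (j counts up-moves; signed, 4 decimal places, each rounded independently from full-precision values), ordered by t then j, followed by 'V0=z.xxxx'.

Risk-neutral probability p* = (R−d)/(u−d) = (1.06−0.9)/(1.08−0.9) = 0.8889.
Terminal payoffs: V(1,0)=21.9300, V(1,1)=72.7800
Node (0,0) S=190.0000: V=(p*·72.7800+(1−p*)·21.9300)/1.06=63.3302; Δ=(72.7800−21.9300)/(205.2000−171.0000)=1.4868; B=V−Δ·S=-219.1698
The time-0 hedge costs 63.3302, which is the no-arbitrage price.

(0,0): Delta=1.4868 Bond=-219.1698
V0=63.3302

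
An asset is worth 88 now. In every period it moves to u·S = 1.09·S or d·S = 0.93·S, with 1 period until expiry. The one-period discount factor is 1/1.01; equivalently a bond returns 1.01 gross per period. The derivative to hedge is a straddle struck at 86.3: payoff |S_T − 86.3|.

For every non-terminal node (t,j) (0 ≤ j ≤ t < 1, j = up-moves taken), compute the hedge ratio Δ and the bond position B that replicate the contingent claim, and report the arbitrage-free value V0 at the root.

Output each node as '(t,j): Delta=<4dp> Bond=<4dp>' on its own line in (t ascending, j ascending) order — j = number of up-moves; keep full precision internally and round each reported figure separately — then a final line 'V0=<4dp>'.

Under the risk-neutral measure, an up-move has probability p* = (R−d)/(u−d) = 0.5000 and values discount at R = 1.01.
At expiry t=1: V(1,0)=4.4600, V(1,1)=9.6200
  t=0,j=0: stock 88.0000 → up 95.9200 (V=9.6200), down 81.8400 (V=4.4600). Price 6.9703; hedge Δ=0.3665, bond B=-25.2797.
The time-0 hedge costs 6.9703, which is the no-arbitrage price.

(0,0): Delta=0.3665 Bond=-25.2797
V0=6.9703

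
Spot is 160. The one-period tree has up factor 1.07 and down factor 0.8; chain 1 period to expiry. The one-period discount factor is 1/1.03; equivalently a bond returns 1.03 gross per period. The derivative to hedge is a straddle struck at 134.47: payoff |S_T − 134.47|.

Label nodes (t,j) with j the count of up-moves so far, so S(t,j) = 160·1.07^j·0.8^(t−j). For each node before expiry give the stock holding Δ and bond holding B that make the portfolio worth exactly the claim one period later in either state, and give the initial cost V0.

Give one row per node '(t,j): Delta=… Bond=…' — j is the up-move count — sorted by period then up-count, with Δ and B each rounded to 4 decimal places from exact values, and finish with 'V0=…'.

Under the risk-neutral measure, an up-move has probability p* = (R−d)/(u−d) = 0.8519 and values discount at R = 1.03.
At expiry t=1: V(1,0)=6.4700, V(1,1)=36.7300
  t=0,j=0: stock 160.0000 → up 171.2000 (V=36.7300), down 128.0000 (V=6.4700). Price 31.3078; hedge Δ=0.7005, bond B=-80.7663.
The time-0 hedge costs 31.3078, which is the no-arbitrage price.

(0,0): Delta=0.7005 Bond=-80.7663
V0=31.3078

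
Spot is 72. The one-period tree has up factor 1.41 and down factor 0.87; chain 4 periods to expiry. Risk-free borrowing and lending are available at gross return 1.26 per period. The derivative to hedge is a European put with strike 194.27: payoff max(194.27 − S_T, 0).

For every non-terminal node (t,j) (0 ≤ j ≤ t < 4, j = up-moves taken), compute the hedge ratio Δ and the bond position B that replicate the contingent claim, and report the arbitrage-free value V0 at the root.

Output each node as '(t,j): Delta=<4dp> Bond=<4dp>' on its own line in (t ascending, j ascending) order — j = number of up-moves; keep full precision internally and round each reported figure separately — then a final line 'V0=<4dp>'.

The replicating-portfolio and risk-neutral prices coincide; use p* = (1.26−0.87)/(1.41−0.87) = 0.7222 for the latter.
Terminal values V(4,·): V(4,0)=153.0214, V(4,1)=127.4188, V(4,2)=85.9249, V(4,3)=18.6762, V(4,4)=0.0000
Node (3,0) S=47.4122: V=(p*·127.4188+(1−p*)·153.0214)/1.26=106.7703; Δ=(127.4188−153.0214)/(66.8512−41.2486)=-1.0000; B=V−Δ·S=154.1825
Node (3,1) S=76.8405: V=(p*·85.9249+(1−p*)·127.4188)/1.26=77.3421; Δ=(85.9249−127.4188)/(108.3451−66.8512)=-1.0000; B=V−Δ·S=154.1825
Node (3,2) S=124.5346: V=(p*·18.6762+(1−p*)·85.9249)/1.26=29.6480; Δ=(18.6762−85.9249)/(175.5938−108.3451)=-1.0000; B=V−Δ·S=154.1825
Node (3,3) S=201.8319: V=(p*·0.0000+(1−p*)·18.6762)/1.26=4.1173; Δ=(0.0000−18.6762)/(284.5830−175.5938)=-0.1714; B=V−Δ·S=38.7030
Node (2,0) S=54.4968: V=(p*·77.3421+(1−p*)·106.7703)/1.26=67.8703; Δ=(77.3421−106.7703)/(76.8405−47.4122)=-1.0000; B=V−Δ·S=122.3671
Node (2,1) S=88.3224: V=(p*·29.6480+(1−p*)·77.3421)/1.26=34.0447; Δ=(29.6480−77.3421)/(124.5346−76.8405)=-1.0000; B=V−Δ·S=122.3671
Node (2,2) S=143.1432: V=(p*·4.1173+(1−p*)·29.6480)/1.26=8.8962; Δ=(4.1173−29.6480)/(201.8319−124.5346)=-0.3303; B=V−Δ·S=56.1751
Node (1,0) S=62.6400: V=(p*·34.0447+(1−p*)·67.8703)/1.26=34.4767; Δ=(34.0447−67.8703)/(88.3224−54.4968)=-1.0000; B=V−Δ·S=97.1167
Node (1,1) S=101.5200: V=(p*·8.8962+(1−p*)·34.0447)/1.26=12.6047; Δ=(8.8962−34.0447)/(143.1432−88.3224)=-0.4587; B=V−Δ·S=59.1760
Node (0,0) S=72.0000: V=(p*·12.6047+(1−p*)·34.4767)/1.26=14.8256; Δ=(12.6047−34.4767)/(101.5200−62.6400)=-0.5626; B=V−Δ·S=55.3294
Each (Δ,B) replicates both successor values, so the strategy is self-financing and V0 is arbitrage-free.

(0,0): Delta=-0.5626 Bond=55.3294
(1,0): Delta=-1.0000 Bond=97.1167
(1,1): Delta=-0.4587 Bond=59.1760
(2,0): Delta=-1.0000 Bond=122.3671
(2,1): Delta=-1.0000 Bond=122.3671
(2,2): Delta=-0.3303 Bond=56.1751
(3,0): Delta=-1.0000 Bond=154.1825
(3,1): Delta=-1.0000 Bond=154.1825
(3,2): Delta=-1.0000 Bond=154.1825
(3,3): Delta=-0.1714 Bond=38.7030
V0=14.8256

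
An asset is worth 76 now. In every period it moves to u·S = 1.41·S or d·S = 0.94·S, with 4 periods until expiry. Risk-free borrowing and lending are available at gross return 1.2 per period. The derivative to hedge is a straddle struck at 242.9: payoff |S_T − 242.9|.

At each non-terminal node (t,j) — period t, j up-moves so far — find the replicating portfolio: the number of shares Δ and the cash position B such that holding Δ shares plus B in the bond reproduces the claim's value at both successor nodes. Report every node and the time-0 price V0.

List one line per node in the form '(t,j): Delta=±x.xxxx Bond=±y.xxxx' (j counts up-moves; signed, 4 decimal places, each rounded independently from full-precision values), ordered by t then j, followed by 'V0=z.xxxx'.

Since d<R<u, set p* = (R−d)/(u−d) = 0.5532; price each node as the discounted p*-expectation of its children.
Payoff layer (t=4): V(4,0)=183.5631, V(4,1)=153.8946, V(4,2)=109.3919, V(4,3)=42.6379, V(4,4)=57.4932
(3,0): S=63.1244. Δ = (V_up−V_dn)/(S_up−S_dn) = (153.8946−183.5631)/(89.0054−59.3369) = -1.0000. V = [p*·153.8946 + (1−p*)·183.5631]/1.2 = 139.2923. B = V − Δ·S = 202.4167.
(3,1): S=94.6866. Δ = (V_up−V_dn)/(S_up−S_dn) = (109.3919−153.8946)/(133.5081−89.0054) = -1.0000. V = [p*·109.3919 + (1−p*)·153.8946]/1.2 = 107.7301. B = V − Δ·S = 202.4167.
(3,2): S=142.0299. Δ = (V_up−V_dn)/(S_up−S_dn) = (42.6379−109.3919)/(200.2621−133.5081) = -1.0000. V = [p*·42.6379 + (1−p*)·109.3919]/1.2 = 60.3868. B = V − Δ·S = 202.4167.
(3,3): S=213.0448. Δ = (V_up−V_dn)/(S_up−S_dn) = (57.4932−42.6379)/(300.3932−200.2621) = 0.1484. V = [p*·57.4932 + (1−p*)·42.6379]/1.2 = 42.3798. B = V − Δ·S = 10.7728.
(2,0): S=67.1536. Δ = (V_up−V_dn)/(S_up−S_dn) = (107.7301−139.2923)/(94.6866−63.1244) = -1.0000. V = [p*·107.7301 + (1−p*)·139.2923]/1.2 = 101.5270. B = V − Δ·S = 168.6806.
(2,1): S=100.7304. Δ = (V_up−V_dn)/(S_up−S_dn) = (60.3868−107.7301)/(142.0299−94.6866) = -1.0000. V = [p*·60.3868 + (1−p*)·107.7301]/1.2 = 67.9502. B = V − Δ·S = 168.6806.
(2,2): S=151.0956. Δ = (V_up−V_dn)/(S_up−S_dn) = (42.3798−60.3868)/(213.0448−142.0299) = -0.2536. V = [p*·42.3798 + (1−p*)·60.3868]/1.2 = 42.0212. B = V − Δ·S = 80.3341.
(1,0): S=71.4400. Δ = (V_up−V_dn)/(S_up−S_dn) = (67.9502−101.5270)/(100.7304−67.1536) = -1.0000. V = [p*·67.9502 + (1−p*)·101.5270]/1.2 = 69.1271. B = V − Δ·S = 140.5671.
(1,1): S=107.1600. Δ = (V_up−V_dn)/(S_up−S_dn) = (42.0212−67.9502)/(151.0956−100.7304) = -0.5148. V = [p*·42.0212 + (1−p*)·67.9502]/1.2 = 44.6721. B = V − Δ·S = 99.8400.
(0,0): S=76.0000. Δ = (V_up−V_dn)/(S_up−S_dn) = (44.6721−69.1271)/(107.1600−71.4400) = -0.6846. V = [p*·44.6721 + (1−p*)·69.1271]/1.2 = 46.3323. B = V − Δ·S = 98.3644.
Self-financing check: at every node Δ·S+B equals the discounted successor values.

(0,0): Delta=-0.6846 Bond=98.3644
(1,0): Delta=-1.0000 Bond=140.5671
(1,1): Delta=-0.5148 Bond=99.8400
(2,0): Delta=-1.0000 Bond=168.6806
(2,1): Delta=-1.0000 Bond=168.6806
(2,2): Delta=-0.2536 Bond=80.3341
(3,0): Delta=-1.0000 Bond=202.4167
(3,1): Delta=-1.0000 Bond=202.4167
(3,2): Delta=-1.0000 Bond=202.4167
(3,3): Delta=0.1484 Bond=10.7728
V0=46.3323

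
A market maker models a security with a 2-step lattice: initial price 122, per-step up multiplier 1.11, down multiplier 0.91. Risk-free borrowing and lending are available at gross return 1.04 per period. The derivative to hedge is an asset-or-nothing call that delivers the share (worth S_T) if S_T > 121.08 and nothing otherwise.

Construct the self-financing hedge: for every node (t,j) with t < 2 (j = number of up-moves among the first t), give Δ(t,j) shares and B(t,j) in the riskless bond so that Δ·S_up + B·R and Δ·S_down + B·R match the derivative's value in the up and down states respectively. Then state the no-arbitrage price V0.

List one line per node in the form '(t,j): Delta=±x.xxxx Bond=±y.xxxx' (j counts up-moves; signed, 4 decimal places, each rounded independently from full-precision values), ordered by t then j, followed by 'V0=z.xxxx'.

The replicating-portfolio and risk-neutral prices coincide; use p* = (1.04−0.91)/(1.11−0.91) = 0.6500 for the latter.
Terminal values V(2,·): V(2,0)=0.0000, V(2,1)=123.2322, V(2,2)=150.3162
Node (1,0) S=111.0200: V=(p*·123.2322+(1−p*)·0.0000)/1.04=77.0201; Δ=(123.2322−0.0000)/(123.2322−101.0282)=5.5500; B=V−Δ·S=-539.1409
Node (1,1) S=135.4200: V=(p*·150.3162+(1−p*)·123.2322)/1.04=135.4200; Δ=(150.3162−123.2322)/(150.3162−123.2322)=1.0000; B=V−Δ·S=0.0000
Node (0,0) S=122.0000: V=(p*·135.4200+(1−p*)·77.0201)/1.04=110.5577; Δ=(135.4200−77.0201)/(135.4200−111.0200)=2.3934; B=V−Δ·S=-181.4416
Root portfolio cost Δ·122+B reproduces V0=110.5577.

(0,0): Delta=2.3934 Bond=-181.4416
(1,0): Delta=5.5500 Bond=-539.1409
(1,1): Delta=1.0000 Bond=0.0000
V0=110.5577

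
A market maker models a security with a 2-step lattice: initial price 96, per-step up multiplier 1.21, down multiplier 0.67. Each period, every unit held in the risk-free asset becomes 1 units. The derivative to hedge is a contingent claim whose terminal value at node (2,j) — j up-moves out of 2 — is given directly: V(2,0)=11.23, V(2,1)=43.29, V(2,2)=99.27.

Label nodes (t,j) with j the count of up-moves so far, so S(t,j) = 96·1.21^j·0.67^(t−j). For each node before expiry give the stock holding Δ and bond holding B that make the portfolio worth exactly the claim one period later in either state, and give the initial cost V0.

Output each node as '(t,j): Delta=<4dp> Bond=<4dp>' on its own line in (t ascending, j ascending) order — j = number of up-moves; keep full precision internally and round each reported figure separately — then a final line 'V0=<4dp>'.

(0,0): Delta=0.9004 Bond=-27.0928
(1,0): Delta=0.9230 Bond=-28.5481
(1,1): Delta=0.8924 Bond=-26.1667
V0=59.3475

The replicating-portfolio and risk-neutral prices coincide; use p* = (1−0.67)/(1.21−0.67) = 0.6111 for the latter.
At expiry t=2: V(2,0)=11.2300, V(2,1)=43.2900, V(2,2)=99.2700
(1,0): S=64.3200. Δ = (V_up−V_dn)/(S_up−S_dn) = (43.2900−11.2300)/(77.8272−43.0944) = 0.9230. V = [p*·43.2900 + (1−p*)·11.2300]/1 = 30.8222. B = V − Δ·S = -28.5481.
(1,1): S=116.1600. Δ = (V_up−V_dn)/(S_up−S_dn) = (99.2700−43.2900)/(140.5536−77.8272) = 0.8924. V = [p*·99.2700 + (1−p*)·43.2900]/1 = 77.5000. B = V − Δ·S = -26.1667.
(0,0): S=96.0000. Δ = (V_up−V_dn)/(S_up−S_dn) = (77.5000−30.8222)/(116.1600−64.3200) = 0.9004. V = [p*·77.5000 + (1−p*)·30.8222]/1 = 59.3475. B = V − Δ·S = -27.0928.
Root portfolio cost Δ·96+B reproduces V0=59.3475.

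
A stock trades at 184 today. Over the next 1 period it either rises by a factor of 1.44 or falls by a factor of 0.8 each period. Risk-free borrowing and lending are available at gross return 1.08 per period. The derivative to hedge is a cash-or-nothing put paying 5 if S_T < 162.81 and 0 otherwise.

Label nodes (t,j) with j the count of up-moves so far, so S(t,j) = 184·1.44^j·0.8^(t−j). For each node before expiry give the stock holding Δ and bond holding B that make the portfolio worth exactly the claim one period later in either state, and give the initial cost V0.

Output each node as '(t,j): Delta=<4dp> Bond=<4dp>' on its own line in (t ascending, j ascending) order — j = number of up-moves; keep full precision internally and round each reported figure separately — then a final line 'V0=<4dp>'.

Since d<R<u, set p* = (R−d)/(u−d) = 0.4375; price each node as the discounted p*-expectation of its children.
Terminal values V(1,·): V(1,0)=5.0000, V(1,1)=0.0000
  t=0,j=0: stock 184.0000 → up 264.9600 (V=0.0000), down 147.2000 (V=5.0000). Price 2.6042; hedge Δ=-0.0425, bond B=10.4167.
Self-financing check: at every node Δ·S+B equals the discounted successor values.

(0,0): Delta=-0.0425 Bond=10.4167
V0=2.6042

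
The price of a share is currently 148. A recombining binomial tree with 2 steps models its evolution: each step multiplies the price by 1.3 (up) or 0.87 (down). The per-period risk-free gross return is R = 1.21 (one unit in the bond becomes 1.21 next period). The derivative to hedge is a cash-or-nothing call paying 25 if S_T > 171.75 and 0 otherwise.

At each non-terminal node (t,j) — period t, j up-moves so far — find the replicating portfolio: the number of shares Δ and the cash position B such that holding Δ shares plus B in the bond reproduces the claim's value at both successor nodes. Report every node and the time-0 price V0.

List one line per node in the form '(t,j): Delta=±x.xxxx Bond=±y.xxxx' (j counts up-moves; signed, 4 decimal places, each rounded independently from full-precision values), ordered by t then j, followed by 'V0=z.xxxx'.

The replicating-portfolio and risk-neutral prices coincide; use p* = (1.21−0.87)/(1.3−0.87) = 0.7907 for the latter.
Payoff layer (t=2): V(2,0)=0.0000, V(2,1)=0.0000, V(2,2)=25.0000
(1,0): S=128.7600. Δ = (V_up−V_dn)/(S_up−S_dn) = (0.0000−0.0000)/(167.3880−112.0212) = 0.0000. V = [p*·0.0000 + (1−p*)·0.0000]/1.21 = 0.0000. B = V − Δ·S = 0.0000.
(1,1): S=192.4000. Δ = (V_up−V_dn)/(S_up−S_dn) = (25.0000−0.0000)/(250.1200−167.3880) = 0.3022. V = [p*·25.0000 + (1−p*)·0.0000]/1.21 = 16.3367. B = V − Δ·S = -41.8028.
(0,0): S=148.0000. Δ = (V_up−V_dn)/(S_up−S_dn) = (16.3367−0.0000)/(192.4000−128.7600) = 0.2567. V = [p*·16.3367 + (1−p*)·0.0000]/1.21 = 10.6755. B = V − Δ·S = -27.3168.
Self-financing check: at every node Δ·S+B equals the discounted successor values.

(0,0): Delta=0.2567 Bond=-27.3168
(1,0): Delta=0.0000 Bond=0.0000
(1,1): Delta=0.3022 Bond=-41.8028
V0=10.6755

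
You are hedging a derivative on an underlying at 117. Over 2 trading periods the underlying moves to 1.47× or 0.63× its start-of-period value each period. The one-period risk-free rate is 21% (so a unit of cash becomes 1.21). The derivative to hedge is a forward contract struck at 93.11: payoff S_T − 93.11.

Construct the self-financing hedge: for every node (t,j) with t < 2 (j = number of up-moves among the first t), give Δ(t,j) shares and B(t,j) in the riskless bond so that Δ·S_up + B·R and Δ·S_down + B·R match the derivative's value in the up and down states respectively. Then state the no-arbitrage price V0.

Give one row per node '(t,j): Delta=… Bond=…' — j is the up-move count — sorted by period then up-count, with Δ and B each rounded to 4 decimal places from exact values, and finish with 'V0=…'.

Risk-neutral probability p* = (R−d)/(u−d) = (1.21−0.63)/(1.47−0.63) = 0.6905.
Terminal payoffs: V(2,0)=-46.6727, V(2,1)=15.2437, V(2,2)=159.7153
(1,0): S=73.7100. Δ = (V_up−V_dn)/(S_up−S_dn) = (15.2437−-46.6727)/(108.3537−46.4373) = 1.0000. V = [p*·15.2437 + (1−p*)·-46.6727]/1.21 = -3.2404. B = V − Δ·S = -76.9504.
(1,1): S=171.9900. Δ = (V_up−V_dn)/(S_up−S_dn) = (159.7153−15.2437)/(252.8253−108.3537) = 1.0000. V = [p*·159.7153 + (1−p*)·15.2437]/1.21 = 95.0396. B = V − Δ·S = -76.9504.
(0,0): S=117.0000. Δ = (V_up−V_dn)/(S_up−S_dn) = (95.0396−-3.2404)/(171.9900−73.7100) = 1.0000. V = [p*·95.0396 + (1−p*)·-3.2404]/1.21 = 53.4046. B = V − Δ·S = -63.5954.
Check: Δ(0,0)·S0 + B(0,0) = 53.4046 = V0.

(0,0): Delta=1.0000 Bond=-63.5954
(1,0): Delta=1.0000 Bond=-76.9504
(1,1): Delta=1.0000 Bond=-76.9504
V0=53.4046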